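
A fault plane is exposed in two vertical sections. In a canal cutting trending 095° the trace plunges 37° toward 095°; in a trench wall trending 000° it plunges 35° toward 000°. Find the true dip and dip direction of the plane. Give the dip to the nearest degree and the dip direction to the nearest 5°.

true dip 47°, dip direction 050°

Each apparent-dip line lies in the plane. As unit vectors (x east, y north, z up), v₁ plunges 37°→095° and v₂ plunges 35°→000°.
Cross product v₁ × v₂ gives the pole to the plane: n ∝ (0.533, 0.456, 0.652).
tan δ = √(n_x²+n_y²)/n_z = 0.702/0.652, so δ = 47.1°.
Dip direction = azimuth of (n_x, n_y) = atan2(0.533, 0.456) = 49°.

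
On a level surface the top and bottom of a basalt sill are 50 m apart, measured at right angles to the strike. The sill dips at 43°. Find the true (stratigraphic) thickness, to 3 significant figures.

34.1 m

True thickness t = w · sin(dip) = 50 × sin 43°
t = 50 × 0.6820 = 34.100 m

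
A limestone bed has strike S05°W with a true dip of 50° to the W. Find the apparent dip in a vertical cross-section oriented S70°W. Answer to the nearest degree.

47°

Angle between strike (S05°W) and section (S70°W): β = 65°.
tan(apparent dip) = tan 50° · sin 65° = 1.0801
apparent dip = arctan 1.0801 = 47.21°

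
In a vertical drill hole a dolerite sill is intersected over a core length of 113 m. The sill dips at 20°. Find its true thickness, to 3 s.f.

True thickness t = h · cos(dip) = 113 × cos 20°
t = 113 × 0.9397 = 106.185 m

106 m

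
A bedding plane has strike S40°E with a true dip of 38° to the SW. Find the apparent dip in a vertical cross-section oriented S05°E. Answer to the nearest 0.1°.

24.1°

The section lies 35° from the strike.
tan(apparent dip) = tan 38° · sin 35° = 0.4481
apparent dip = arctan 0.4481 = 24.14°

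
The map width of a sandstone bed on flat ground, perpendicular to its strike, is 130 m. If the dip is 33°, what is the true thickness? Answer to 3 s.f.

70.8 m

True thickness t = w · sin(dip) = 130 × sin 33°
t = 130 × 0.5446 = 70.803 m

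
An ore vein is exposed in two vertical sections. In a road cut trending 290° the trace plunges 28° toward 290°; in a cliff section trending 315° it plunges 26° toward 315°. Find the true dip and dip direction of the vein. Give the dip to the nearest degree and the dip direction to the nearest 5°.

true dip 28°, dip direction 290°

The two traces are lines in the plane: v₁ = (sin 290°·cos 28°, cos 290°·cos 28°, −sin 28°), v₂ = (sin 315°·cos 26°, cos 315°·cos 26°, −sin 26°).
n = v₁ × v₂ = (-0.166, 0.065, 0.335) (taken with n_z > 0).
Dip δ = arctan(|n_h|/n_z) = arctan(0.178/0.335) = 28.0°.
Dip direction = atan2(-0.166, 0.065) = 291° (azimuth of n's horizontal projection).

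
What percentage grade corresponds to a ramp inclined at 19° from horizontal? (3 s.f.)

grade % = 100 × tan 19° = 100 × 0.3443

34.4%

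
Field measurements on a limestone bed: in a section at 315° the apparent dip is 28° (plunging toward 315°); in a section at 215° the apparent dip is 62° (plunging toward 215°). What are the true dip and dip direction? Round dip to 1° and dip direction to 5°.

Represent each trace as a vector plunging at its apparent dip toward its trend (east-north-up frame): v₁ = (-0.624, 0.624, -0.469), v₂ = (-0.269, -0.385, -0.883).
Cross product v₁ × v₂ gives the pole to the plane: n ∝ (-0.732, -0.425, 0.408).
Dip δ = arctan(|n_h|/n_z) = arctan(0.846/0.408) = 64.2°.
Dip direction = azimuth of (n_x, n_y) = atan2(-0.732, -0.425) = 240°.

true dip 64°, dip direction 240°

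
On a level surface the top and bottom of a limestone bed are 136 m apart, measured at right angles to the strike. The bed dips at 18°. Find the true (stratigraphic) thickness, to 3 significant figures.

42.0 m

True thickness t = w · sin(dip) = 136 × sin 18°
t = 136 × 0.3090 = 42.026 m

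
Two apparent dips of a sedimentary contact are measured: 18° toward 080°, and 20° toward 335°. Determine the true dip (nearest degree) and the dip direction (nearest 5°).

The two traces are lines in the plane: v₁ = (sin 80°·cos 18°, cos 80°·cos 18°, −sin 18°), v₂ = (sin 335°·cos 20°, cos 335°·cos 20°, −sin 20°).
Cross product v₁ × v₂ gives the pole to the plane: n ∝ (0.207, 0.443, 0.863).
tan δ = √(n_x²+n_y²)/n_z = 0.489/0.863, so δ = 29.5°.
Dip direction = atan2(0.207, 0.443) = 25° (azimuth of n's horizontal projection).

true dip 30°, dip direction 025°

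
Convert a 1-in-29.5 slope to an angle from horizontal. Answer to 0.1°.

1.9°

tan θ = 1/29.5 = 0.0339
θ = arctan(0.0339) = 1.94°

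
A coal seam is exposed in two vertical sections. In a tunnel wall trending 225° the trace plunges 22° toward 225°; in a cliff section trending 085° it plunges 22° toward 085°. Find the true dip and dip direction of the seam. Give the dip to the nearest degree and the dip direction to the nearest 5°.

Represent each trace as a vector plunging at its apparent dip toward its trend (east-north-up frame): v₁ = (-0.656, -0.656, -0.375), v₂ = (0.924, 0.081, -0.375).
Cross product v₁ × v₂ gives the pole to the plane: n ∝ (0.276, -0.592, 0.553).
Dip δ = arctan(|n_h|/n_z) = arctan(0.653/0.553) = 49.8°.
The horizontal component of n points toward azimuth atan2(n_x, n_y) = 155°, the dip direction.

true dip 50°, dip direction 155°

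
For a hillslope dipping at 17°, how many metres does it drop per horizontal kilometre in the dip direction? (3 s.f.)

306 m

drop per km = 1000 × tan 17° = 1000 × 0.3057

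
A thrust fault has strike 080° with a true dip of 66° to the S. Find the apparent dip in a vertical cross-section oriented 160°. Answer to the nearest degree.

The strike is 080° and the section trends 160°; the acute angle between them is β = 80°.
tan α = tan 66° × sin 80° = 2.2460 × 0.9848 = 2.2119
α = arctan(2.2119) = 65.67°

66°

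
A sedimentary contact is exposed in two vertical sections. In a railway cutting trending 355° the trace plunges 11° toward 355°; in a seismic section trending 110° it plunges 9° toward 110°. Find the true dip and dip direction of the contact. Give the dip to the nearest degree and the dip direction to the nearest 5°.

true dip 18°, dip direction 050°

Represent each trace as a vector plunging at its apparent dip toward its trend (east-north-up frame): v₁ = (-0.086, 0.978, -0.191), v₂ = (0.928, -0.338, -0.156).
n = v₁ × v₂ = (0.217, 0.190, 0.879) (taken with n_z > 0).
True dip = arccos(n_z / |n|) = arccos(0.9499) = 18.2°.
Dip direction = azimuth of (n_x, n_y) = atan2(0.217, 0.190) = 49°.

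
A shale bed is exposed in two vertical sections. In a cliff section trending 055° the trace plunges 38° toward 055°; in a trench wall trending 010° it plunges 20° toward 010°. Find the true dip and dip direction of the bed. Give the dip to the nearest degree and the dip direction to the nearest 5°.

Each apparent-dip line lies in the plane. As unit vectors (x east, y north, z up), v₁ plunges 38°→055° and v₂ plunges 20°→010°.
n = v₁ × v₂ = (0.415, 0.120, 0.524) (taken with n_z > 0).
Dip δ = arctan(|n_h|/n_z) = arctan(0.432/0.524) = 39.5°.
Dip direction = atan2(0.415, 0.120) = 74° (azimuth of n's horizontal projection).

true dip 40°, dip direction 075°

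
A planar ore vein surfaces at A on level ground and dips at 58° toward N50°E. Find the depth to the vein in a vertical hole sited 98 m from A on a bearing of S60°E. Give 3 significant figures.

53.6 m

The hole lies 70° from the dip direction, so the down-dip offset is 98 × cos 70° = 33.52 m.
Depth = down-dip offset × tan(dip) = 33.52 × tan 58° = 33.52 × 1.6003
Depth = 53.64 m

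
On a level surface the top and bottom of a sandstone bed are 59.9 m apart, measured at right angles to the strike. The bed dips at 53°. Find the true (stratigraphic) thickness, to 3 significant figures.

True thickness t = w · sin(dip) = 59.9 × sin 53°
t = 59.9 × 0.7986 = 47.838 m

47.8 m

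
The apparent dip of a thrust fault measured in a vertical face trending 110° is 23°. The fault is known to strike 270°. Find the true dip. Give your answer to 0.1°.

β = acute angle between strike 270° and section 110° = 20°.
tan(true dip) = tan 23° / sin 20° = 1.2411
true dip = arctan 1.2411 = 51.14°

51.1°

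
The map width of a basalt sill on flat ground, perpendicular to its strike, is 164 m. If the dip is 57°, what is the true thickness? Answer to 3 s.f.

True thickness t = w · sin(dip) = 164 × sin 57°
t = 164 × 0.8387 = 137.542 m

138 m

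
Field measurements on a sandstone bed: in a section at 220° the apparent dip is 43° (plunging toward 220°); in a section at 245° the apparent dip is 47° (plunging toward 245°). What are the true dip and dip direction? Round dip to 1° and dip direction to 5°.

The two traces are lines in the plane: v₁ = (sin 220°·cos 43°, cos 220°·cos 43°, −sin 43°), v₂ = (sin 245°·cos 47°, cos 245°·cos 47°, −sin 47°).
The plane normal is n = v₁ × v₂ ∝ (-0.213, -0.078, 0.211).
Dip δ = arctan(|n_h|/n_z) = arctan(0.227/0.211) = 47.1°.
The horizontal component of n points toward azimuth atan2(n_x, n_y) = 250°, the dip direction.

true dip 47°, dip direction 250°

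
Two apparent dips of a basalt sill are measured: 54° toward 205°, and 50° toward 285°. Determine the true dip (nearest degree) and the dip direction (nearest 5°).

Represent each trace as a vector plunging at its apparent dip toward its trend (east-north-up frame): v₁ = (-0.248, -0.533, -0.809), v₂ = (-0.621, 0.166, -0.766).
Cross product v₁ × v₂ gives the pole to the plane: n ∝ (-0.543, -0.312, 0.372).
True dip = arccos(n_z / |n|) = arccos(0.5110) = 59.3°.
Dip direction = azimuth of (n_x, n_y) = atan2(-0.543, -0.312) = 240°.

true dip 59°, dip direction 240°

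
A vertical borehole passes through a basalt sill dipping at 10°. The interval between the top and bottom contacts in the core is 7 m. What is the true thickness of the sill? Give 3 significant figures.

6.89 m

True thickness t = h · cos(dip) = 7 × cos 10°
t = 7 × 0.9848 = 6.894 m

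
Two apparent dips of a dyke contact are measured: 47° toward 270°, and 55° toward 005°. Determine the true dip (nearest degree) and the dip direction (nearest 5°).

Represent each trace as a vector plunging at its apparent dip toward its trend (east-north-up frame): v₁ = (-0.682, -0.000, -0.731), v₂ = (0.050, 0.571, -0.819).
Cross product v₁ × v₂ gives the pole to the plane: n ∝ (-0.418, 0.595, 0.390).
tan δ = √(n_x²+n_y²)/n_z = 0.727/0.390, so δ = 61.8°.
Dip direction = azimuth of (n_x, n_y) = atan2(-0.418, 0.595) = 325°.

true dip 62°, dip direction 325°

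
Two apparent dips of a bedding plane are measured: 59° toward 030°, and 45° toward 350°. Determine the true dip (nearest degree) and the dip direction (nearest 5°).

true dip 60°, dip direction 045°

Each apparent-dip line lies in the plane. As unit vectors (x east, y north, z up), v₁ plunges 59°→030° and v₂ plunges 45°→350°.
Cross product v₁ × v₂ gives the pole to the plane: n ∝ (0.282, 0.287, 0.234).
Dip δ = arctan(|n_h|/n_z) = arctan(0.402/0.234) = 59.8°.
The horizontal component of n points toward azimuth atan2(n_x, n_y) = 44°, the dip direction.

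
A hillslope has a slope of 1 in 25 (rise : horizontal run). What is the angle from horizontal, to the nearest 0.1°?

2.3°

tan θ = 1/25 = 0.0400
θ = arctan(0.0400) = 2.29°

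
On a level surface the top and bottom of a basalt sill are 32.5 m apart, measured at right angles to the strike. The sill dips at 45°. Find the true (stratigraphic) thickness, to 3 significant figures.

23.0 m

True thickness t = w · sin(dip) = 32.5 × sin 45°
t = 32.5 × 0.7071 = 22.981 m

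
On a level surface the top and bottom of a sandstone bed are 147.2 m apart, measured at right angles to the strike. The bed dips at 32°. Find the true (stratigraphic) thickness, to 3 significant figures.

78.0 m

True thickness t = w · sin(dip) = 147.2 × sin 32°
t = 147.2 × 0.5299 = 78.004 m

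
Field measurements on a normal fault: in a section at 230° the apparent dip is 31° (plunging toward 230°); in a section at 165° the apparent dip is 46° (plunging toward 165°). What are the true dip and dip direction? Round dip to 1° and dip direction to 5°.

The two traces are lines in the plane: v₁ = (sin 230°·cos 31°, cos 230°·cos 31°, −sin 31°), v₂ = (sin 165°·cos 46°, cos 165°·cos 46°, −sin 46°).
The plane normal is n = v₁ × v₂ ∝ (0.051, -0.565, 0.540).
tan δ = √(n_x²+n_y²)/n_z = 0.567/0.540, so δ = 46.4°.
Dip direction = atan2(0.051, -0.565) = 175° (azimuth of n's horizontal projection).

true dip 46°, dip direction 175°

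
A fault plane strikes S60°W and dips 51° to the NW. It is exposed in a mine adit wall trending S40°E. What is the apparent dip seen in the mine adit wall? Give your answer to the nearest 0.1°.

50.6°

The strike is S60°W and the section trends S40°E; the acute angle between them is β = 80°.
tan α = tan 51° × sin 80° = 1.2349 × 0.9848 = 1.2161
α = arctan(1.2161) = 50.57°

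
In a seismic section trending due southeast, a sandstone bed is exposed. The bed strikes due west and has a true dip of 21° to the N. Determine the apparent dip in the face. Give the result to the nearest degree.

15°

The strike is due west and the section trends due southeast; the acute angle between them is β = 45°.
tan(apparent dip) = tan 21° · sin 45° = 0.2714
apparent dip = arctan 0.2714 = 15.19°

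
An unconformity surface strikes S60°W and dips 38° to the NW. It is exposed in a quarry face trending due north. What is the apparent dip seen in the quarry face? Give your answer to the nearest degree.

Angle between strike (S60°W) and section (due north): β = 60°.
tan(apparent dip) = tan 38° · sin 60° = 0.6766
α = arctan(0.6766) = 34.08°

34°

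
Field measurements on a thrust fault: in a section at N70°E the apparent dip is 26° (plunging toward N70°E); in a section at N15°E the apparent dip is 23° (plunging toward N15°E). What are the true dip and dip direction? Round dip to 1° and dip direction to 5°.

Represent each trace as a vector plunging at its apparent dip toward its trend (east-north-up frame): v₁ = (0.845, 0.307, -0.438), v₂ = (0.238, 0.889, -0.391).
Cross product v₁ × v₂ gives the pole to the plane: n ∝ (0.270, 0.226, 0.678).
True dip = arccos(n_z / |n|) = arccos(0.8877) = 27.4°.
Dip direction = atan2(0.270, 0.226) = 50° (azimuth of n's horizontal projection).

true dip 27°, dip direction 050°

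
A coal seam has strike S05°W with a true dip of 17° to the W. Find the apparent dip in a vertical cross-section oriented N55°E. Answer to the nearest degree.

The strike is S05°W and the section trends N55°E; the acute angle between them is β = 50°.
tan(apparent dip) = tan 17° · sin 50° = 0.2342
α = arctan(0.2342) = 13.18°

13°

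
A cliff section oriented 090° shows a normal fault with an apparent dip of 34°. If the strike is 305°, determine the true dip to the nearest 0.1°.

49.6°

The section is 35° from the strike.
tan(true dip) = tan 34° / sin 35° = 1.1760
δ = arctan(1.1760) = 49.62°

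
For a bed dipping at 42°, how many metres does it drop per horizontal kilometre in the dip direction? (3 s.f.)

drop per km = 1000 × tan 42° = 1000 × 0.9004

900 m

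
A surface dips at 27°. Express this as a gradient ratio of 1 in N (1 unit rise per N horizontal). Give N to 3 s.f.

1 : N means tan θ = 1/N, so N = 1/tan 27° = 1/0.5095

1 in 1.96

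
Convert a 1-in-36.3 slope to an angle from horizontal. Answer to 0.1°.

1.6°

tan θ = 1/36.3 = 0.0275
θ = arctan(0.0275) = 1.58°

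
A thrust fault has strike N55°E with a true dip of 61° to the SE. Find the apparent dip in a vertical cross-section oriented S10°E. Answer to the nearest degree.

The section lies 65° from the strike.
tan α = tan 61° × sin 65° = 1.8040 × 0.9063 = 1.6350
α = arctan(1.6350) = 58.55°

59°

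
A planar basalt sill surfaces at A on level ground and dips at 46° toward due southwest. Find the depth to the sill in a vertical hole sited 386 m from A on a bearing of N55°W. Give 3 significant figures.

69.4 m

The hole lies 80° from the dip direction, so the down-dip offset is 386 × cos 80° = 67.03 m.
Depth = down-dip offset × tan(dip) = 67.03 × tan 46° = 67.03 × 1.0355
Depth = 69.41 m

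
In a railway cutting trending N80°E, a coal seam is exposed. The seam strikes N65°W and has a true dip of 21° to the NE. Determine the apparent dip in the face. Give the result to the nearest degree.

The section lies 35° from the strike.
tan(apparent dip) = tan 21° · sin 35° = 0.2202
α = arctan(0.2202) = 12.42°

12°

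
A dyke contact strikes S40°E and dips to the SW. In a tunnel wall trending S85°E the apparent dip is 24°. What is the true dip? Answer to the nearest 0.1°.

The section is 45° from the strike.
tan δ = tan α / sin β = tan 24° / sin 45° = 0.4452 / 0.7071 = 0.6296
δ = arctan(0.6296) = 32.20°

32.2°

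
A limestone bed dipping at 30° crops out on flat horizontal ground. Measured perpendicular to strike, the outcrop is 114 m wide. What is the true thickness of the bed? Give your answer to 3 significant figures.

57.0 m

True thickness t = w · sin(dip) = 114 × sin 30°
t = 114 × 0.5000 = 57.000 m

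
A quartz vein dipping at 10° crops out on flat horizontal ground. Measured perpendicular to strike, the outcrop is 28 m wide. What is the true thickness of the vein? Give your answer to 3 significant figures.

4.86 m

True thickness t = w · sin(dip) = 28 × sin 10°
t = 28 × 0.1736 = 4.862 m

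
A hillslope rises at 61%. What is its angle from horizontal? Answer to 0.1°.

31.4°

tan θ = 61/100 = 0.6100
θ = arctan(0.6100) = 31.38°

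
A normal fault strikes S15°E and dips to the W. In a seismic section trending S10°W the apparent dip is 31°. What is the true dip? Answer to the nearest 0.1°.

54.9°

The section is 25° from the strike.
tan(true dip) = tan 31° / sin 25° = 1.4218
true dip = arctan 1.4218 = 54.88°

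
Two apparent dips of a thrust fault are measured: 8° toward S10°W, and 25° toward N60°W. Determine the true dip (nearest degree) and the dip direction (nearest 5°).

The two traces are lines in the plane: v₁ = (sin 190°·cos 8°, cos 190°·cos 8°, −sin 8°), v₂ = (sin 300°·cos 25°, cos 300°·cos 25°, −sin 25°).
n = v₁ × v₂ = (-0.475, -0.037, 0.843) (taken with n_z > 0).
Dip δ = arctan(|n_h|/n_z) = arctan(0.477/0.843) = 29.5°.
The horizontal component of n points toward azimuth atan2(n_x, n_y) = 266°, the dip direction.

true dip 29°, dip direction 265°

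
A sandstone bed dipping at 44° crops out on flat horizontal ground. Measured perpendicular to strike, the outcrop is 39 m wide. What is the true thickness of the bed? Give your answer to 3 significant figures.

27.1 m

True thickness t = w · sin(dip) = 39 × sin 44°
t = 39 × 0.6947 = 27.092 m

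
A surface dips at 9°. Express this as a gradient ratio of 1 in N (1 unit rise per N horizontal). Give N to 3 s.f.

1 : N means tan θ = 1/N, so N = 1/tan 9° = 1/0.1584

1 in 6.31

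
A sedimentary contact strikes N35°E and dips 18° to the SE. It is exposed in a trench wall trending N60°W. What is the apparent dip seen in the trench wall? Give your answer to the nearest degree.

18°

The section lies 85° from the strike.
tan α = tan 18° × sin 85° = 0.3249 × 0.9962 = 0.3237
α = arctan(0.3237) = 17.94°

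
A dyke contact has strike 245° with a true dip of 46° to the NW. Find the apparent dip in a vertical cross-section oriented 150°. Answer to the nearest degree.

46°

The section lies 85° from the strike.
tan(apparent dip) = tan 46° · sin 85° = 1.0316
α = arctan(1.0316) = 45.89°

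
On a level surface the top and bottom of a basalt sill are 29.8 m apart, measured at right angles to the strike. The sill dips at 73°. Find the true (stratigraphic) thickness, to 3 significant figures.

True thickness t = w · sin(dip) = 29.8 × sin 73°
t = 29.8 × 0.9563 = 28.498 m

28.5 m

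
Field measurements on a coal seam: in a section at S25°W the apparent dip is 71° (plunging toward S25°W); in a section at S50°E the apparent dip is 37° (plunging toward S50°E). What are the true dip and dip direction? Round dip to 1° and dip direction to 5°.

true dip 71°, dip direction 205°

Each apparent-dip line lies in the plane. As unit vectors (x east, y north, z up), v₁ plunges 71°→S25°W and v₂ plunges 37°→S50°E.
n = v₁ × v₂ = (-0.308, -0.661, 0.251) (taken with n_z > 0).
Dip δ = arctan(|n_h|/n_z) = arctan(0.729/0.251) = 71.0°.
The horizontal component of n points toward azimuth atan2(n_x, n_y) = 205°, the dip direction.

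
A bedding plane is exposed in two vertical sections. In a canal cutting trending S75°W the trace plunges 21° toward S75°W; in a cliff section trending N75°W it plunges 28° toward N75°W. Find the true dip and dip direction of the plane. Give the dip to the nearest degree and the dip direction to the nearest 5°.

true dip 29°, dip direction 300°

Each apparent-dip line lies in the plane. As unit vectors (x east, y north, z up), v₁ plunges 21°→S75°W and v₂ plunges 28°→N75°W.
Cross product v₁ × v₂ gives the pole to the plane: n ∝ (-0.195, 0.118, 0.412).
tan δ = √(n_x²+n_y²)/n_z = 0.228/0.412, so δ = 29.0°.
Dip direction = azimuth of (n_x, n_y) = atan2(-0.195, 0.118) = 301°.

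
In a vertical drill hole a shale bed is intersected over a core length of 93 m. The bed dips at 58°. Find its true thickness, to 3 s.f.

49.3 m

True thickness t = h · cos(dip) = 93 × cos 58°
t = 93 × 0.5299 = 49.282 m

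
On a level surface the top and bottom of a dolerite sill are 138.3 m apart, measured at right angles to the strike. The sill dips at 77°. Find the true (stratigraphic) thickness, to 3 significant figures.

135 m

True thickness t = w · sin(dip) = 138.3 × sin 77°
t = 138.3 × 0.9744 = 134.755 m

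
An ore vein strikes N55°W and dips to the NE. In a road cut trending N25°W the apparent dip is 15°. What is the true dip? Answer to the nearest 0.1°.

β = acute angle between strike N55°W and section N25°W = 30°.
tan δ = tan α / sin β = tan 15° / sin 30° = 0.2679 / 0.5000 = 0.5359
true dip = arctan 0.5359 = 28.19°

28.2°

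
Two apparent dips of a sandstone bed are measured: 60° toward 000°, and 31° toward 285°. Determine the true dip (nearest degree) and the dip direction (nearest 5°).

true dip 60°, dip direction 355°

Each apparent-dip line lies in the plane. As unit vectors (x east, y north, z up), v₁ plunges 60°→000° and v₂ plunges 31°→285°.
n = v₁ × v₂ = (-0.065, 0.717, 0.414) (taken with n_z > 0).
tan δ = √(n_x²+n_y²)/n_z = 0.720/0.414, so δ = 60.1°.
Dip direction = atan2(-0.065, 0.717) = 355° (azimuth of n's horizontal projection).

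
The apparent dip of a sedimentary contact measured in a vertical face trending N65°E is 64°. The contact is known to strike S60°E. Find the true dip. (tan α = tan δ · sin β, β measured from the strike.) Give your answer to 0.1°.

The section is 55° from the strike.
tan(true dip) = tan 64° / sin 55° = 2.5030
δ = arctan(2.5030) = 68.22°

68.2°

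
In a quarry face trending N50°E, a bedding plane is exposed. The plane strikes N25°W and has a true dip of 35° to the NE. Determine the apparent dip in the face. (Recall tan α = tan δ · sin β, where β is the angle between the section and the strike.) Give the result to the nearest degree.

The strike is N25°W and the section trends N50°E; the acute angle between them is β = 75°.
tan α = tan 35° × sin 75° = 0.7002 × 0.9659 = 0.6763
α = arctan(0.6763) = 34.07°

34°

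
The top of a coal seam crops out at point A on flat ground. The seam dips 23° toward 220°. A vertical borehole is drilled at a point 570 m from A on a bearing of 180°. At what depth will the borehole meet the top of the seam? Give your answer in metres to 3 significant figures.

The hole lies 40° from the dip direction, so the down-dip offset is 570 × cos 40° = 436.65 m.
Depth = down-dip offset × tan(dip) = 436.65 × tan 23° = 436.65 × 0.4245
Depth = 185.34 m

185 m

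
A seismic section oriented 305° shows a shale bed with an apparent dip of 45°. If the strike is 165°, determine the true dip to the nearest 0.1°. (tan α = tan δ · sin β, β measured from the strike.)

The section is 40° from the strike.
tan δ = tan α / sin β = tan 45° / sin 40° = 1.0000 / 0.6428 = 1.5557
δ = arctan(1.5557) = 57.27°

57.3°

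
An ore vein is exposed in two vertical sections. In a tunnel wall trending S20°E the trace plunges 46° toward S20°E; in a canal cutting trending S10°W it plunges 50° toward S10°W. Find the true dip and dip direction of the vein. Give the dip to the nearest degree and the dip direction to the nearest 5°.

true dip 50°, dip direction 190°

Each apparent-dip line lies in the plane. As unit vectors (x east, y north, z up), v₁ plunges 46°→S20°E and v₂ plunges 50°→S10°W.
The plane normal is n = v₁ × v₂ ∝ (-0.045, -0.262, 0.223).
True dip = arccos(n_z / |n|) = arccos(0.6428) = 50.0°.
Dip direction = azimuth of (n_x, n_y) = atan2(-0.045, -0.262) = 190°.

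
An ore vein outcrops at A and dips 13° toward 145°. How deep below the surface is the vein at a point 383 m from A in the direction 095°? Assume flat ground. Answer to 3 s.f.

56.8 m

The hole lies 50° from the dip direction, so the down-dip offset is 383 × cos 50° = 246.19 m.
Depth = down-dip offset × tan(dip) = 246.19 × tan 13° = 246.19 × 0.2309
Depth = 56.84 m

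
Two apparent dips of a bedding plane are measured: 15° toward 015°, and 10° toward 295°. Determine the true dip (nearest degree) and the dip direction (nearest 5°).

true dip 17°, dip direction 350°

Represent each trace as a vector plunging at its apparent dip toward its trend (east-north-up frame): v₁ = (0.250, 0.933, -0.259), v₂ = (-0.893, 0.416, -0.174).
The plane normal is n = v₁ × v₂ ∝ (-0.054, 0.274, 0.937).
tan δ = √(n_x²+n_y²)/n_z = 0.280/0.937, so δ = 16.6°.
Dip direction = atan2(-0.054, 0.274) = 349° (azimuth of n's horizontal projection).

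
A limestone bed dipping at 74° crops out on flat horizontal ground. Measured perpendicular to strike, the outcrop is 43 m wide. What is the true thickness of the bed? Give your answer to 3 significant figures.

41.3 m

True thickness t = w · sin(dip) = 43 × sin 74°
t = 43 × 0.9613 = 41.334 m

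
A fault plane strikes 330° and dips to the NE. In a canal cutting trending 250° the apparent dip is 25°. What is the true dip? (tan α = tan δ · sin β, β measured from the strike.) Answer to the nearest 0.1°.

β = acute angle between strike 330° and section 250° = 80°.
tan δ = tan α / sin β = tan 25° / sin 80° = 0.4663 / 0.9848 = 0.4735
true dip = arctan 0.4735 = 25.34°

25.3°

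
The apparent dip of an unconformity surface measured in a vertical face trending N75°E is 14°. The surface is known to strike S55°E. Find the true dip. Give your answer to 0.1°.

The section is 50° from the strike.
tan δ = tan α / sin β = tan 14° / sin 50° = 0.2493 / 0.7660 = 0.3255
true dip = arctan 0.3255 = 18.03°

18.0°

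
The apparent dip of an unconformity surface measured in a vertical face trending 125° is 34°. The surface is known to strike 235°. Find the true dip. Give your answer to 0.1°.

β = acute angle between strike 235° and section 125° = 70°.
tan δ = tan α / sin β = tan 34° / sin 70° = 0.6745 / 0.9397 = 0.7178
true dip = arctan 0.7178 = 35.67°

35.7°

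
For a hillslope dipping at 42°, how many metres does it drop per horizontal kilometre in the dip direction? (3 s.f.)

900 m

drop per km = 1000 × tan 42° = 1000 × 0.9004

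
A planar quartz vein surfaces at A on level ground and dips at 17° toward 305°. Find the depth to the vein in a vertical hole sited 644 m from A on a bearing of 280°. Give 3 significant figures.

The hole lies 25° from the dip direction, so the down-dip offset is 644 × cos 25° = 583.66 m.
Depth = down-dip offset × tan(dip) = 583.66 × tan 17° = 583.66 × 0.3057
Depth = 178.44 m

178 m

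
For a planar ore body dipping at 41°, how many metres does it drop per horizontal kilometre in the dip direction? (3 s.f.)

869 m

drop per km = 1000 × tan 41° = 1000 × 0.8693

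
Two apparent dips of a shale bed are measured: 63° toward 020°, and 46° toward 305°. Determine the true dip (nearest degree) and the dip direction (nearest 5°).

Represent each trace as a vector plunging at its apparent dip toward its trend (east-north-up frame): v₁ = (0.155, 0.427, -0.891), v₂ = (-0.569, 0.398, -0.719).
The plane normal is n = v₁ × v₂ ∝ (0.048, 0.619, 0.305).
tan δ = √(n_x²+n_y²)/n_z = 0.621/0.305, so δ = 63.9°.
Dip direction = azimuth of (n_x, n_y) = atan2(0.048, 0.619) = 4°.

true dip 64°, dip direction 005°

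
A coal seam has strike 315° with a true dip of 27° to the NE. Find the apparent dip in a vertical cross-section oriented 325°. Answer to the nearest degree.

5°

The strike is 315° and the section trends 325°; the acute angle between them is β = 10°.
tan α = tan 27° × sin 10° = 0.5095 × 0.1736 = 0.0885
α = arctan(0.0885) = 5.06°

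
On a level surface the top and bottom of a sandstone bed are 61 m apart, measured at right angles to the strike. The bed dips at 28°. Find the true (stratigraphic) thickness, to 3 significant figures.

True thickness t = w · sin(dip) = 61 × sin 28°
t = 61 × 0.4695 = 28.638 m

28.6 m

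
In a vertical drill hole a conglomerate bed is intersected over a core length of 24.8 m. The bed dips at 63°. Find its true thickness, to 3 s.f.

True thickness t = h · cos(dip) = 24.8 × cos 63°
t = 24.8 × 0.4540 = 11.259 m

11.3 m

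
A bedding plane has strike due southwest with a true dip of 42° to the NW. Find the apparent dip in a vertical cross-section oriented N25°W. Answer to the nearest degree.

The strike is due southwest and the section trends N25°W; the acute angle between them is β = 70°.
tan α = tan 42° × sin 70° = 0.9004 × 0.9397 = 0.8461
α = arctan(0.8461) = 40.23°

40°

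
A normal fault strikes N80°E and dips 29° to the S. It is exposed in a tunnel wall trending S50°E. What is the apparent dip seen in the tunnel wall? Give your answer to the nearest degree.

Angle between strike (N80°E) and section (S50°E): β = 50°.
tan(apparent dip) = tan 29° · sin 50° = 0.4246
apparent dip = arctan 0.4246 = 23.01°

23°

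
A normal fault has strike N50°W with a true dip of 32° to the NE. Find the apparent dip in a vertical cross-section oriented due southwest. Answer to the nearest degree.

The section lies 85° from the strike.
tan(apparent dip) = tan 32° · sin 85° = 0.6225
apparent dip = arctan 0.6225 = 31.90°

32°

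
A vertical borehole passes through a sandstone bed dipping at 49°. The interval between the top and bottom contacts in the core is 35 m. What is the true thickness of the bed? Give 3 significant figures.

True thickness t = h · cos(dip) = 35 × cos 49°
t = 35 × 0.6561 = 22.962 m

23.0 m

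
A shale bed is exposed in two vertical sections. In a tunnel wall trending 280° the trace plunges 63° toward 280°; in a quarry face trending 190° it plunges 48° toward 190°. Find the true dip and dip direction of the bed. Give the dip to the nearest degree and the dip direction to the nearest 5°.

true dip 66°, dip direction 250°

Represent each trace as a vector plunging at its apparent dip toward its trend (east-north-up frame): v₁ = (-0.447, 0.079, -0.891), v₂ = (-0.116, -0.659, -0.743).
The plane normal is n = v₁ × v₂ ∝ (-0.646, -0.229, 0.304).
True dip = arccos(n_z / |n|) = arccos(0.4054) = 66.1°.
The horizontal component of n points toward azimuth atan2(n_x, n_y) = 250°, the dip direction.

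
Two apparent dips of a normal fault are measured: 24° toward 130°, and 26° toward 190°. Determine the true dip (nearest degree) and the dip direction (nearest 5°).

Represent each trace as a vector plunging at its apparent dip toward its trend (east-north-up frame): v₁ = (0.700, -0.587, -0.407), v₂ = (-0.156, -0.885, -0.438).
The plane normal is n = v₁ × v₂ ∝ (0.103, -0.370, 0.711).
tan δ = √(n_x²+n_y²)/n_z = 0.384/0.711, so δ = 28.4°.
Dip direction = azimuth of (n_x, n_y) = atan2(0.103, -0.370) = 165°.

true dip 28°, dip direction 165°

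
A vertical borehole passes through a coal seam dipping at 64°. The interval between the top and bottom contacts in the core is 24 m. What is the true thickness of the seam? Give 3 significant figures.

10.5 m

True thickness t = h · cos(dip) = 24 × cos 64°
t = 24 × 0.4384 = 10.521 m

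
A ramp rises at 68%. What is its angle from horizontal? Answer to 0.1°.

tan θ = 68/100 = 0.6800
θ = arctan(0.6800) = 34.22°

34.2°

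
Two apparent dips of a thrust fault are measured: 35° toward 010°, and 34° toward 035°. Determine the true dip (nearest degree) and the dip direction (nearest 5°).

Each apparent-dip line lies in the plane. As unit vectors (x east, y north, z up), v₁ plunges 35°→010° and v₂ plunges 34°→035°.
Cross product v₁ × v₂ gives the pole to the plane: n ∝ (0.062, 0.193, 0.287).
True dip = arccos(n_z / |n|) = arccos(0.8167) = 35.2°.
The horizontal component of n points toward azimuth atan2(n_x, n_y) = 18°, the dip direction.

true dip 35°, dip direction 020°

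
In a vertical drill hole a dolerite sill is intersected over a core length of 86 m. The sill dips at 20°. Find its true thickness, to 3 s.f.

80.8 m

True thickness t = h · cos(dip) = 86 × cos 20°
t = 86 × 0.9397 = 80.814 m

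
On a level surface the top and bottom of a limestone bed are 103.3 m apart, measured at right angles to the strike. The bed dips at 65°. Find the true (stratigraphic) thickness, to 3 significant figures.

True thickness t = w · sin(dip) = 103.3 × sin 65°
t = 103.3 × 0.9063 = 93.622 m

93.6 m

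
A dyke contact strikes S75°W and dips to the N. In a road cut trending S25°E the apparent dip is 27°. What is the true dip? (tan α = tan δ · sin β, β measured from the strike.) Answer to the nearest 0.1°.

The section is 80° from the strike.
tan δ = tan α / sin β = tan 27° / sin 80° = 0.5095 / 0.9848 = 0.5174
δ = arctan(0.5174) = 27.36°

27.4°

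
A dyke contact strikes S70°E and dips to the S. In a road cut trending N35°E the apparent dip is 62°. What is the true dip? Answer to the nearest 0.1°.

62.8°

β = acute angle between strike S70°E and section N35°E = 75°.
tan δ = tan α / sin β = tan 62° / sin 75° = 1.8807 / 0.9659 = 1.9471
true dip = arctan 1.9471 = 62.82°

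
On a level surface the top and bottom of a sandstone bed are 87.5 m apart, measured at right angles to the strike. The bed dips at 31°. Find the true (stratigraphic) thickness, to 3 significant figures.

45.1 m

True thickness t = w · sin(dip) = 87.5 × sin 31°
t = 87.5 × 0.5150 = 45.066 m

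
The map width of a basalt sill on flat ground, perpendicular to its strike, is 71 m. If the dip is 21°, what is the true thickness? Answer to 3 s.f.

25.4 m

True thickness t = w · sin(dip) = 71 × sin 21°
t = 71 × 0.3584 = 25.444 m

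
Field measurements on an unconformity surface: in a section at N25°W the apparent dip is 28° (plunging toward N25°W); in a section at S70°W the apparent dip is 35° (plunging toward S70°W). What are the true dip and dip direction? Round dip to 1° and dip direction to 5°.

true dip 40°, dip direction 285°

Represent each trace as a vector plunging at its apparent dip toward its trend (east-north-up frame): v₁ = (-0.373, 0.800, -0.469), v₂ = (-0.770, -0.280, -0.574).
n = v₁ × v₂ = (-0.591, 0.147, 0.721) (taken with n_z > 0).
True dip = arccos(n_z / |n|) = arccos(0.7639) = 40.2°.
Dip direction = azimuth of (n_x, n_y) = atan2(-0.591, 0.147) = 284°.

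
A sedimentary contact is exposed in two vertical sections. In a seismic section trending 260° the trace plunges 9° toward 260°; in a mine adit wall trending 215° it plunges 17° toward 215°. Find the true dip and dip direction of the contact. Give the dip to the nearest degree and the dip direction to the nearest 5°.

true dip 18°, dip direction 200°

Each apparent-dip line lies in the plane. As unit vectors (x east, y north, z up), v₁ plunges 9°→260° and v₂ plunges 17°→215°.
The plane normal is n = v₁ × v₂ ∝ (-0.072, -0.199, 0.668).
Dip δ = arctan(|n_h|/n_z) = arctan(0.211/0.668) = 17.6°.
Dip direction = azimuth of (n_x, n_y) = atan2(-0.072, -0.199) = 200°.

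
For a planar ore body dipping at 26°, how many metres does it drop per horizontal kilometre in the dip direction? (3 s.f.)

488 m

drop per km = 1000 × tan 26° = 1000 × 0.4877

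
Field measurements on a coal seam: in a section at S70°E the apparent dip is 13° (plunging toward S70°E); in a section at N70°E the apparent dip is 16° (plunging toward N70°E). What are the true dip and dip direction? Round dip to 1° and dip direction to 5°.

true dip 16°, dip direction 075°

The two traces are lines in the plane: v₁ = (sin 110°·cos 13°, cos 110°·cos 13°, −sin 13°), v₂ = (sin 70°·cos 16°, cos 70°·cos 16°, −sin 16°).
Cross product v₁ × v₂ gives the pole to the plane: n ∝ (0.166, 0.049, 0.602).
tan δ = √(n_x²+n_y²)/n_z = 0.173/0.602, so δ = 16.0°.
The horizontal component of n points toward azimuth atan2(n_x, n_y) = 73°, the dip direction.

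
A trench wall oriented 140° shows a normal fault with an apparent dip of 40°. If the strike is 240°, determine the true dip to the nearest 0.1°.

40.4°

The section is 80° from the strike.
tan δ = tan α / sin β = tan 40° / sin 80° = 0.8391 / 0.9848 = 0.8520
δ = arctan(0.8520) = 40.43°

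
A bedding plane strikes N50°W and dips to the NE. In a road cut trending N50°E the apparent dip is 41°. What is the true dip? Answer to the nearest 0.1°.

41.4°

β = acute angle between strike N50°W and section N50°E = 80°.
tan(true dip) = tan 41° / sin 80° = 0.8827
true dip = arctan 0.8827 = 41.43°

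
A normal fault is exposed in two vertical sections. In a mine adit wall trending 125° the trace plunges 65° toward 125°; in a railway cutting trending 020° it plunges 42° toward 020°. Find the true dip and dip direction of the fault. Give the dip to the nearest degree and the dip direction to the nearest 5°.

The two traces are lines in the plane: v₁ = (sin 125°·cos 65°, cos 125°·cos 65°, −sin 65°), v₂ = (sin 20°·cos 42°, cos 20°·cos 42°, −sin 42°).
n = v₁ × v₂ = (0.795, 0.001, 0.303) (taken with n_z > 0).
True dip = arccos(n_z / |n|) = arccos(0.3565) = 69.1°.
Dip direction = atan2(0.795, 0.001) = 90° (azimuth of n's horizontal projection).

true dip 69°, dip direction 090°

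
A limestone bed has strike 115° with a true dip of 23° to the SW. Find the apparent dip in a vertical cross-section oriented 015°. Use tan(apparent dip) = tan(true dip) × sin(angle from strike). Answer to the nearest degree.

The strike is 115° and the section trends 015°; the acute angle between them is β = 80°.
tan(apparent dip) = tan 23° · sin 80° = 0.4180
apparent dip = arctan 0.4180 = 22.69°

23°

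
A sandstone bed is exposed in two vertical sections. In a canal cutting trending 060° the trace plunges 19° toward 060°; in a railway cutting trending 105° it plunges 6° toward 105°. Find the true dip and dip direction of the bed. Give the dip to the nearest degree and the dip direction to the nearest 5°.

Each apparent-dip line lies in the plane. As unit vectors (x east, y north, z up), v₁ plunges 19°→060° and v₂ plunges 6°→105°.
The plane normal is n = v₁ × v₂ ∝ (0.133, 0.227, 0.665).
tan δ = √(n_x²+n_y²)/n_z = 0.263/0.665, so δ = 21.6°.
The horizontal component of n points toward azimuth atan2(n_x, n_y) = 30°, the dip direction.

true dip 22°, dip direction 030°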